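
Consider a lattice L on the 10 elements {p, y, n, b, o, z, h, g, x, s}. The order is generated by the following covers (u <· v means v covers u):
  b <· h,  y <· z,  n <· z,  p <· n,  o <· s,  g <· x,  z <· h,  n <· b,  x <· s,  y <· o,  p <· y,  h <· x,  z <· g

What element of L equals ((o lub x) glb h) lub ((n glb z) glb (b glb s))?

h

o ∨ x = s
s ∧ h = h
n ∧ z = n
b ∧ s = b
n ∧ b = n
h ∨ n = h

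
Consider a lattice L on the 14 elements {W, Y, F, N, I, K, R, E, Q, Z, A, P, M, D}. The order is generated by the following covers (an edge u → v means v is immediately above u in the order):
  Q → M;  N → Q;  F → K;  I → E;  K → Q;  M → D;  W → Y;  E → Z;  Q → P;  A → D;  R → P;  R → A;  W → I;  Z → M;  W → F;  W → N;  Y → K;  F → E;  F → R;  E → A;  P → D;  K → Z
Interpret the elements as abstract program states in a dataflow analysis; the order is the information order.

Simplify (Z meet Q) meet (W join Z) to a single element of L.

Z ∧ Q = K
W ∨ Z = Z
K ∧ Z = K

K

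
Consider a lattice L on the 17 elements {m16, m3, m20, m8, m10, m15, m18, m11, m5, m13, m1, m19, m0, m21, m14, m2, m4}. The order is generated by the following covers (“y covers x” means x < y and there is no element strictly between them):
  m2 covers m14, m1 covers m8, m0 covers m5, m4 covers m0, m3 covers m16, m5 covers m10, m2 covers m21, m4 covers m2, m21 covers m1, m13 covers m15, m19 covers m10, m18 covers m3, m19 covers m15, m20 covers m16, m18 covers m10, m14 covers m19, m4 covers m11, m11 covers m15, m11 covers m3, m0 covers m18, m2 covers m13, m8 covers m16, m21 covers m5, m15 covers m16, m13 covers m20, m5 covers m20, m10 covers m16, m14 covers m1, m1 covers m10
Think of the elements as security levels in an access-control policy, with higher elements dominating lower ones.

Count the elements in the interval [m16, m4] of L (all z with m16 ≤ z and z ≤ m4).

17

The interval [m16, m4] = {m0, m1, m10, m11, m13, m14, m15, m16, m18, m19, m2, m20, m21, m3, m4, m5, m8}, which has 17 elements.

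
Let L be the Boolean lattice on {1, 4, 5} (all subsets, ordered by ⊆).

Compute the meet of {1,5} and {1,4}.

{1}

Common lower bounds of {{1,5}, {1,4}}: {1}, ∅.
The greatest among these is {1}.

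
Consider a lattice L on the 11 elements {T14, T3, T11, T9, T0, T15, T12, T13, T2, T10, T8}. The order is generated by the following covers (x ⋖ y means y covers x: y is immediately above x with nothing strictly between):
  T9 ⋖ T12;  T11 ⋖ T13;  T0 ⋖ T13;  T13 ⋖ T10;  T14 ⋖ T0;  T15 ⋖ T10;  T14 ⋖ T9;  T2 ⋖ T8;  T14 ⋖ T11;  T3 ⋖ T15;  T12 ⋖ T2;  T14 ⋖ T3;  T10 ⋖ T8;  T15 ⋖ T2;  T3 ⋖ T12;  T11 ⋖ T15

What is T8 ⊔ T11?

Common upper bounds of {T8, T11}: T8.
The least among these is T8.

T8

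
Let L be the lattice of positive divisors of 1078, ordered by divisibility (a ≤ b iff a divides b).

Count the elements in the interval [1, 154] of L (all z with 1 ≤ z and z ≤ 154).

The interval [1, 154] = {1, 11, 14, 154, 2, 22, 7, 77}, which has 8 elements.

8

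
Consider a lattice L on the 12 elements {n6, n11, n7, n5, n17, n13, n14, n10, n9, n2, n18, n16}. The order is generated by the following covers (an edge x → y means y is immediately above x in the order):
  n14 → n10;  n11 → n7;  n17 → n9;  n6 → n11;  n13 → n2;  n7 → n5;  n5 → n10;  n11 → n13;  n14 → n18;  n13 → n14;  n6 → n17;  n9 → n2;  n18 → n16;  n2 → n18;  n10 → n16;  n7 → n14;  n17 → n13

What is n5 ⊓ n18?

n7

Common lower bounds of {n5, n18}: n11, n6, n7.
The greatest among these is n7.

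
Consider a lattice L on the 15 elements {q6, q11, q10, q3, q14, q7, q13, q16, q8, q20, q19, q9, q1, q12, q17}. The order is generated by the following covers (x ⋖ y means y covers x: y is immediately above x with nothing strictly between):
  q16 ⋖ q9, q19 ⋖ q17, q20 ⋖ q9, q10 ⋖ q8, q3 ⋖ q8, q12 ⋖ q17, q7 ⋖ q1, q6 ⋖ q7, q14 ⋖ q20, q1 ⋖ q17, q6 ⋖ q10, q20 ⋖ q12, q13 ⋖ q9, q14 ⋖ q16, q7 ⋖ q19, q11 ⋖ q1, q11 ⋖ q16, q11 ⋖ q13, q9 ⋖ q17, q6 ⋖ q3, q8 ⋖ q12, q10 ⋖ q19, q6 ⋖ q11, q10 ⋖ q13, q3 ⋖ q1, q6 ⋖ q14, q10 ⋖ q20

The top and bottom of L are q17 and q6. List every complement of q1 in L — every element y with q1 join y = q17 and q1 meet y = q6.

Need y with q1 ∨ y = q17 and q1 ∧ y = q6.
Checking each element gives: q10, q14, q20.

q10, q14, q20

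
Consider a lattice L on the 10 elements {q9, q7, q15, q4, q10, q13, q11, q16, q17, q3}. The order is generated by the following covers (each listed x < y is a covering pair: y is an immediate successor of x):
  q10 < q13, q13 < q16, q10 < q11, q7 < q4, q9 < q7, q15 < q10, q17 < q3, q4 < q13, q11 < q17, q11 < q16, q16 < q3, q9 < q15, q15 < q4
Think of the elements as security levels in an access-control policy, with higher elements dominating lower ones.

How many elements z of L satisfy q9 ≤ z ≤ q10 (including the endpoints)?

The interval [q9, q10] = {q10, q15, q9}, which has 3 elements.

3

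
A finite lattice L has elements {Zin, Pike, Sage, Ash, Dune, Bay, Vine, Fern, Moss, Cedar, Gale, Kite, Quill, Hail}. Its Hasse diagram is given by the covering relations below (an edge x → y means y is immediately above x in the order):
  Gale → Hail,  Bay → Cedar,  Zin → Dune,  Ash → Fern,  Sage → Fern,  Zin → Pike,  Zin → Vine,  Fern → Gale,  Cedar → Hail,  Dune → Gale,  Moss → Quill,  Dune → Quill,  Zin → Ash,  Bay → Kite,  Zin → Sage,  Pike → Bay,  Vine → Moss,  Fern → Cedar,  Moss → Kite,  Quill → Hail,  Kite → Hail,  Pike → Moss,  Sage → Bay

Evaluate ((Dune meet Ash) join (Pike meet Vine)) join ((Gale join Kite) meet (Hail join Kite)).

Hail

Dune ∧ Ash = Zin
Pike ∧ Vine = Zin
Zin ∨ Zin = Zin
Gale ∨ Kite = Hail
Hail ∨ Kite = Hail
Hail ∧ Hail = Hail
Zin ∨ Hail = Hail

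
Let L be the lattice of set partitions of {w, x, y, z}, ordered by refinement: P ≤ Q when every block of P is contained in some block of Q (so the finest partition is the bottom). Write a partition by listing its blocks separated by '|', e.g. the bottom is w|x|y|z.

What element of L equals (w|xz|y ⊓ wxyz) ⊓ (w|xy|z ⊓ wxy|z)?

w|xz|y ∧ wxyz = w|xz|y
w|xy|z ∧ wxy|z = w|xy|z
w|xz|y ∧ w|xy|z = w|x|y|z

w|x|y|z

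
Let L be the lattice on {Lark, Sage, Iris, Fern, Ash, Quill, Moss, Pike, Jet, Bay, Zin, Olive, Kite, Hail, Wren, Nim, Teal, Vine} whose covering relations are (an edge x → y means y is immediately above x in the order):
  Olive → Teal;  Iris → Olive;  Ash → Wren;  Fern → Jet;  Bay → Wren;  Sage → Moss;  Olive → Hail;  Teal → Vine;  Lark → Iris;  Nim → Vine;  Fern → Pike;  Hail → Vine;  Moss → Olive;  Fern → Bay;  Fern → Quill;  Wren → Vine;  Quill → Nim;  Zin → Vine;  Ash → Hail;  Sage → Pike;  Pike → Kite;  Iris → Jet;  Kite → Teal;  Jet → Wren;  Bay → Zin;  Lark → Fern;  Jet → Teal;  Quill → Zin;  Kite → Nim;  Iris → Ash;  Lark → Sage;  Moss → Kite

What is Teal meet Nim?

Common lower bounds of {Teal, Nim}: Fern, Kite, Lark, Moss, Pike, Sage.
The greatest among these is Kite.

Kite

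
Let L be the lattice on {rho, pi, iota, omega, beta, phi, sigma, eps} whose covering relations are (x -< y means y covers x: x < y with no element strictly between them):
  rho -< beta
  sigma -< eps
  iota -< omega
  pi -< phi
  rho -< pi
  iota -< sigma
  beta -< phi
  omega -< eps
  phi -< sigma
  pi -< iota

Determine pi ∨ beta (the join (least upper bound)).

phi

Common upper bounds of {pi, beta}: eps, phi, sigma.
The least among these is phi.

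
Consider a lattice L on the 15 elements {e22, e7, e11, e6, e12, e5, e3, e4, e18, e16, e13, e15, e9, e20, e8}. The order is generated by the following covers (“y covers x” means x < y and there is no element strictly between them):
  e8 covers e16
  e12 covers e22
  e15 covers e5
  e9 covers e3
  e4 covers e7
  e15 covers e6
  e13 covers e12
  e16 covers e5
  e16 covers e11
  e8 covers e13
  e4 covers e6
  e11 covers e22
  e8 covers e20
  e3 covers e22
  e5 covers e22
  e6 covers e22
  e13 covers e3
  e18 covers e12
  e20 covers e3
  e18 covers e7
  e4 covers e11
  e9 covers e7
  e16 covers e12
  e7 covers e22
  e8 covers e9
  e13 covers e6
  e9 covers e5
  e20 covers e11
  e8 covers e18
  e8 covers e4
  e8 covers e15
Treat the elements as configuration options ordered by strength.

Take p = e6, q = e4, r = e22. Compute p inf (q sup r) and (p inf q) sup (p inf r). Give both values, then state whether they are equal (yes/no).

e6; e6; yes

q sup r = e4, so p inf (q sup r) = e6 inf e4 = e6.
p inf q = e6 and p inf r = e22, so (p inf q) sup (p inf r) = e6 sup e22 = e6.
Equal: yes.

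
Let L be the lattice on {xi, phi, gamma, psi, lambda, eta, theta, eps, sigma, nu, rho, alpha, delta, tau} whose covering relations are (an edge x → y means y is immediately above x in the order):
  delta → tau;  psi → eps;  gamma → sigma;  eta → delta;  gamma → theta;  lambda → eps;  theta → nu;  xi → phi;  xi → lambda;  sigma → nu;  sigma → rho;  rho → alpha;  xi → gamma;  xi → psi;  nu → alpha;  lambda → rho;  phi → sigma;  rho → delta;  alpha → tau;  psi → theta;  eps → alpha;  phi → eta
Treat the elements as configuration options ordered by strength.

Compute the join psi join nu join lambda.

Common upper bounds of {psi, nu, lambda}: alpha, tau.
The least among these is alpha.

alpha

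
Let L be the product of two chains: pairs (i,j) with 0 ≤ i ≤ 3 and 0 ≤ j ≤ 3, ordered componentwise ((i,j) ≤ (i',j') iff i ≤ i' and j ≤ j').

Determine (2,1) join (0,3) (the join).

Common upper bounds of {(2,1), (0,3)}: (2,3), (3,3).
The least among these is (2,3).

(2,3)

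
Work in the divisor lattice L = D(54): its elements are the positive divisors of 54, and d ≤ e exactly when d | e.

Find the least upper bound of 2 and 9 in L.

Common upper bounds of {2, 9}: 18, 54.
The least among these is 18.

18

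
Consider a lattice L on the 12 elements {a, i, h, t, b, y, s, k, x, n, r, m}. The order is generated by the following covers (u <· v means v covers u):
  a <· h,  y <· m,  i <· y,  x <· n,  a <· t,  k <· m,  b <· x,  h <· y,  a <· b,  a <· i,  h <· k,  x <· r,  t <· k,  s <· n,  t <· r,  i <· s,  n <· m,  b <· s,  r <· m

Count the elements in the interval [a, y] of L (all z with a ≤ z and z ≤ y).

4

The interval [a, y] = {a, h, i, y}, which has 4 elements.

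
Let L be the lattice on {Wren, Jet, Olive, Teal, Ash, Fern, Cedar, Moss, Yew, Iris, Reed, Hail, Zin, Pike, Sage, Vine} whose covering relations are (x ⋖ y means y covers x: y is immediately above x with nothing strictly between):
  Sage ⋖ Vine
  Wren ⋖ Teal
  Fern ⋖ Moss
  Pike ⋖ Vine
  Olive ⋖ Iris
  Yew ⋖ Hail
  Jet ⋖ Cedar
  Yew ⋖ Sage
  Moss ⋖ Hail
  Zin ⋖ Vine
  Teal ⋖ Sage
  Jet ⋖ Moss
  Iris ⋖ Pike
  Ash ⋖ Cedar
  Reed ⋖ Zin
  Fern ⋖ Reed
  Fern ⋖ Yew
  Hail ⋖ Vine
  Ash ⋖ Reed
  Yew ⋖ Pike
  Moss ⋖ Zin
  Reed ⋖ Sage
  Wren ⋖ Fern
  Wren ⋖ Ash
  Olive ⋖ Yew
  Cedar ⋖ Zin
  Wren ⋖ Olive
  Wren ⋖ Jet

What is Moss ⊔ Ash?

Zin

Common upper bounds of {Moss, Ash}: Vine, Zin.
The least among these is Zin.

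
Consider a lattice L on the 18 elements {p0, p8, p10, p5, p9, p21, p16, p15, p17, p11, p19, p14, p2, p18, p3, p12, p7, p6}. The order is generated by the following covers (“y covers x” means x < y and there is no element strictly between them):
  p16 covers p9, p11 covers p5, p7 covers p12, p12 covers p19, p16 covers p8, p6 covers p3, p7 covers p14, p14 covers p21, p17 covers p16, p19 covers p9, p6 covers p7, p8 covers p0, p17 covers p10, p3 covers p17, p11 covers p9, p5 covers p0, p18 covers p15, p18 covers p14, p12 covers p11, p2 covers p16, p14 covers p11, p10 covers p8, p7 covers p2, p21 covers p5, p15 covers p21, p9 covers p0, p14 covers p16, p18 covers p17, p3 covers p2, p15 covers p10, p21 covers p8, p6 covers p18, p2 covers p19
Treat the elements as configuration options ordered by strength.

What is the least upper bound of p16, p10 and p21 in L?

p18

Common upper bounds of {p16, p10, p21}: p18, p6.
The least among these is p18.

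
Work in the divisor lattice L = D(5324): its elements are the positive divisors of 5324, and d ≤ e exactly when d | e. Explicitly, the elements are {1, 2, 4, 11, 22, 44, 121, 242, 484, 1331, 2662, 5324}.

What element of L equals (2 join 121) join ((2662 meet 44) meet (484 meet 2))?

242

2 ∨ 121 = 242
2662 ∧ 44 = 22
484 ∧ 2 = 2
22 ∧ 2 = 2
242 ∨ 2 = 242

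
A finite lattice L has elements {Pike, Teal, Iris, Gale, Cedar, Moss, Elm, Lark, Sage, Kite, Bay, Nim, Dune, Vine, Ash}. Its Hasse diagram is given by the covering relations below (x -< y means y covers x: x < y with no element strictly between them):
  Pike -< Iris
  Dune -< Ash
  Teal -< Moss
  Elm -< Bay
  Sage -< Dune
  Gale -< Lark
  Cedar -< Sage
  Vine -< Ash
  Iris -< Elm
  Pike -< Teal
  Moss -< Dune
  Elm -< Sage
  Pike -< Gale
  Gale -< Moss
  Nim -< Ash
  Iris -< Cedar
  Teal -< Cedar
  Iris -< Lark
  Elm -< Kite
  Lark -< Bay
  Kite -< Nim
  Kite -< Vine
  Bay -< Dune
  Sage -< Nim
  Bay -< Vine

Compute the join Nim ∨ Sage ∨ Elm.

Nim

Common upper bounds of {Nim, Sage, Elm}: Ash, Nim.
The least among these is Nim.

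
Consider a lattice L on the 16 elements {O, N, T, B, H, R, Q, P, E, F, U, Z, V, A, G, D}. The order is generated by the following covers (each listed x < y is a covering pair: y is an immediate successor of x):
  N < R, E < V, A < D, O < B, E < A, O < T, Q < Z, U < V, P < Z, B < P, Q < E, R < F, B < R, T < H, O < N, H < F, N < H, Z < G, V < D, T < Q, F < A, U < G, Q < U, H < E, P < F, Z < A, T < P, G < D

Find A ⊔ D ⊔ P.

D

Common upper bounds of {A, D, P}: D.
The least among these is D.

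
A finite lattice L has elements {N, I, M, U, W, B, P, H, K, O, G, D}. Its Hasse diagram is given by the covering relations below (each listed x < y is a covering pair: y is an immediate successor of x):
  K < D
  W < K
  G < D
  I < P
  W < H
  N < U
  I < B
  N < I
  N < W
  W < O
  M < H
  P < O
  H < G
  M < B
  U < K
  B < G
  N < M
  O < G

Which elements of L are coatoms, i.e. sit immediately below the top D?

G, K

The coatoms are exactly the elements covered by D: G, K.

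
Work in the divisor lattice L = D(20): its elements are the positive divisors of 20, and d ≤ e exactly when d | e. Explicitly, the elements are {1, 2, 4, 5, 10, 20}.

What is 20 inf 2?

In the divisibility order, the meet is the greatest common divisor: gcd(20, 2) = 2.

2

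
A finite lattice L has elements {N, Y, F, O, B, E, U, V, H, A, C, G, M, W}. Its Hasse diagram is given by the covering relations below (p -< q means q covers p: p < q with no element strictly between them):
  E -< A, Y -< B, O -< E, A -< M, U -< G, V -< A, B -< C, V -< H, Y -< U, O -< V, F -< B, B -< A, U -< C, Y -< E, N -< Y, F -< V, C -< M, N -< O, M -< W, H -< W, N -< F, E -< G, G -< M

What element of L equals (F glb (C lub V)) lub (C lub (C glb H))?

C ∨ V = M
F ∧ M = F
C ∧ H = F
C ∨ F = C
F ∨ C = C

C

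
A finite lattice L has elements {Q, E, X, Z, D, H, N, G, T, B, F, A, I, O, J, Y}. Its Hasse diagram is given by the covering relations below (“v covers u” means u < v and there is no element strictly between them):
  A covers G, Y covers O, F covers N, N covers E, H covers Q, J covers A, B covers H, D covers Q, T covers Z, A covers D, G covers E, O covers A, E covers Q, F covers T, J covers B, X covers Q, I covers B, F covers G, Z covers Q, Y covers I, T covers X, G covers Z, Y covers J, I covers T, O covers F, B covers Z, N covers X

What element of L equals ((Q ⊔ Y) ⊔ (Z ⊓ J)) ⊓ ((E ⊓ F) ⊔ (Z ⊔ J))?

J

Q ∨ Y = Y
Z ∧ J = Z
Y ∨ Z = Y
E ∧ F = E
Z ∨ J = J
E ∨ J = J
Y ∧ J = J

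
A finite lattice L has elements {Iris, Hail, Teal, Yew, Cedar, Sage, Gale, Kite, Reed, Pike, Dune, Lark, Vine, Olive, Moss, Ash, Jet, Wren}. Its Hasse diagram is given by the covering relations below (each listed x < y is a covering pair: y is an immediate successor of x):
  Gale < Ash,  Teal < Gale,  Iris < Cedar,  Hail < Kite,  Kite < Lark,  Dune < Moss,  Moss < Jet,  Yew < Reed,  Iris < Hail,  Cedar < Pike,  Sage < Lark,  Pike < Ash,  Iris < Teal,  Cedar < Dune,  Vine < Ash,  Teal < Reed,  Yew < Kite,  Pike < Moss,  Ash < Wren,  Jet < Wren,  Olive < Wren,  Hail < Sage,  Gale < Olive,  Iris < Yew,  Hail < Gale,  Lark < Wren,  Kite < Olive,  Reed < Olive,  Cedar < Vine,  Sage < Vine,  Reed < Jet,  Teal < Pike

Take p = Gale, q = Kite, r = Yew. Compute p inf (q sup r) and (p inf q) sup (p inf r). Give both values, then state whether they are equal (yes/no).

q sup r = Kite, so p inf (q sup r) = Gale inf Kite = Hail.
p inf q = Hail and p inf r = Iris, so (p inf q) sup (p inf r) = Hail sup Iris = Hail.
Equal: yes.

Hail; Hail; yes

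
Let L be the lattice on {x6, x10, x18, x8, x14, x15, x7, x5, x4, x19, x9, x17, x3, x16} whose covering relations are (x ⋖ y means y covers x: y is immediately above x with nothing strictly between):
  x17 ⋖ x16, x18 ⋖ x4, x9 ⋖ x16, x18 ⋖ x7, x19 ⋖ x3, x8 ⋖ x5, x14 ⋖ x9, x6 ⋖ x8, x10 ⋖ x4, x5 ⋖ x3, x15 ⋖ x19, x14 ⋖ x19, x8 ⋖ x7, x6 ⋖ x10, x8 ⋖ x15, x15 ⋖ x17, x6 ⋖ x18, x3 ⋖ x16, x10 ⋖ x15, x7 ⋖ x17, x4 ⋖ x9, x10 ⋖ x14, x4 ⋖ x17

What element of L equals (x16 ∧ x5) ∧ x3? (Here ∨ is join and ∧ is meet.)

x16 ∧ x5 = x5
x5 ∧ x3 = x5

x5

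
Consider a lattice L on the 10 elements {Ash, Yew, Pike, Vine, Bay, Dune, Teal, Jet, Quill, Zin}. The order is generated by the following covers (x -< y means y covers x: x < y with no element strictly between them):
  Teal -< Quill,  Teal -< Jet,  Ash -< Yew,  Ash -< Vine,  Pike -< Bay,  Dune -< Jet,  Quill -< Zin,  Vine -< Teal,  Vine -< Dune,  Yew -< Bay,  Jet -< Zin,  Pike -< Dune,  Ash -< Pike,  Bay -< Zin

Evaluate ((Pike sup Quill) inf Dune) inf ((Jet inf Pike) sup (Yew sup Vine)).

Pike ∨ Quill = Zin
Zin ∧ Dune = Dune
Jet ∧ Pike = Pike
Yew ∨ Vine = Zin
Pike ∨ Zin = Zin
Dune ∧ Zin = Dune

Dune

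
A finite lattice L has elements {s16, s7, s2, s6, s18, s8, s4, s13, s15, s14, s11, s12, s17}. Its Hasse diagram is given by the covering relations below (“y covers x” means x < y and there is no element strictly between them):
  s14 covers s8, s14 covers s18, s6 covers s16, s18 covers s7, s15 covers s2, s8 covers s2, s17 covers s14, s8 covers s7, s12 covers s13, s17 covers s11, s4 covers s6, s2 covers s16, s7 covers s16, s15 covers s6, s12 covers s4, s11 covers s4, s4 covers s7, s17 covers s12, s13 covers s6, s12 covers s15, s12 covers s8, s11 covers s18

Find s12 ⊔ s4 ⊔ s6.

s12

Common upper bounds of {s12, s4, s6}: s12, s17.
The least among these is s12.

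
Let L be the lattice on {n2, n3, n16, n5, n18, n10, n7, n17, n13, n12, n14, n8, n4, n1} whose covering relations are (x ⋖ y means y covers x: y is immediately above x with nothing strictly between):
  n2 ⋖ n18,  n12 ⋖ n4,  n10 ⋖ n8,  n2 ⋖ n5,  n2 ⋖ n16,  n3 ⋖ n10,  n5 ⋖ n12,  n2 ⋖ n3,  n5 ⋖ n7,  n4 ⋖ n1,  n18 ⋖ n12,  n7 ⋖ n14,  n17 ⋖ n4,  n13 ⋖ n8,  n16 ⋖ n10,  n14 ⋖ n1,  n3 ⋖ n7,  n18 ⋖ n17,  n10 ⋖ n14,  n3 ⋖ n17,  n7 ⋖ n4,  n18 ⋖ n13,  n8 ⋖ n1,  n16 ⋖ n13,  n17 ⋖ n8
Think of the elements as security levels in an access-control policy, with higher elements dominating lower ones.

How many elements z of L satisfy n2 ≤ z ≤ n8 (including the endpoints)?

8

The interval [n2, n8] = {n10, n13, n16, n17, n18, n2, n3, n8}, which has 8 elements.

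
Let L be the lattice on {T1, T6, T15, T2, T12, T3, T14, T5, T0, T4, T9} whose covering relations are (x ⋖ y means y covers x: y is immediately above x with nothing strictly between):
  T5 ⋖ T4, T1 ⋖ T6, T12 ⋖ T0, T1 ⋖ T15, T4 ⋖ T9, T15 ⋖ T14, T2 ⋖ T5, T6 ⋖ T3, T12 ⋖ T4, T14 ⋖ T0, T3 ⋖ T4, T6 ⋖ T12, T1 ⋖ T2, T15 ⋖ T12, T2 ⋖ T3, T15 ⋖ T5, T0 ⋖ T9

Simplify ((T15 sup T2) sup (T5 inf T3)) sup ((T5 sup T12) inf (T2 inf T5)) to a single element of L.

T15 ∨ T2 = T5
T5 ∧ T3 = T2
T5 ∨ T2 = T5
T5 ∨ T12 = T4
T2 ∧ T5 = T2
T4 ∧ T2 = T2
T5 ∨ T2 = T5

T5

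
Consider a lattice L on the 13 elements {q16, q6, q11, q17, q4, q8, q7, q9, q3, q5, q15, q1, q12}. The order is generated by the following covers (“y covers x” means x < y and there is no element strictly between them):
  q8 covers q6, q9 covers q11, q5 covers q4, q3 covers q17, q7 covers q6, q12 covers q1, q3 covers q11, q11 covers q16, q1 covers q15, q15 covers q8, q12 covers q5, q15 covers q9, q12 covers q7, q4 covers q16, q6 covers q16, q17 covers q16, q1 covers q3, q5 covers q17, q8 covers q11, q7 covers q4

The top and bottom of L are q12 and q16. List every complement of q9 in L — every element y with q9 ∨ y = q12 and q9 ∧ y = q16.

q4, q5, q7

Need y with q9 ∨ y = q12 and q9 ∧ y = q16.
Checking each element gives: q4, q5, q7.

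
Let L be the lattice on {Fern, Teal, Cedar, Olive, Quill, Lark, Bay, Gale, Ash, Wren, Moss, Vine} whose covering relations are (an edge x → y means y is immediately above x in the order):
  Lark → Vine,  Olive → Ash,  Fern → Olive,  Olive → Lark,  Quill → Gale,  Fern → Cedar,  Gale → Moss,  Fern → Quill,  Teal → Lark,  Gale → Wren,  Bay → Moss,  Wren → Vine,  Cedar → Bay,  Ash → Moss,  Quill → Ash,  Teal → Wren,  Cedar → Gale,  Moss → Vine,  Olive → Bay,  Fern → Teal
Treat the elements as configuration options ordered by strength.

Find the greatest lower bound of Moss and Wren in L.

Common lower bounds of {Moss, Wren}: Cedar, Fern, Gale, Quill.
The greatest among these is Gale.

Gale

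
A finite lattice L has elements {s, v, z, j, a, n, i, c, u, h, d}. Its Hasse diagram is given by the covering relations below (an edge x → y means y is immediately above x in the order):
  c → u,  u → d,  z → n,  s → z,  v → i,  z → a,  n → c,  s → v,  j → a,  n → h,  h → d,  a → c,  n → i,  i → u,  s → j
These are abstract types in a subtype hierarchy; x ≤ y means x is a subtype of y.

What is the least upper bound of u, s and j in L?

u

Common upper bounds of {u, s, j}: d, u.
The least among these is u.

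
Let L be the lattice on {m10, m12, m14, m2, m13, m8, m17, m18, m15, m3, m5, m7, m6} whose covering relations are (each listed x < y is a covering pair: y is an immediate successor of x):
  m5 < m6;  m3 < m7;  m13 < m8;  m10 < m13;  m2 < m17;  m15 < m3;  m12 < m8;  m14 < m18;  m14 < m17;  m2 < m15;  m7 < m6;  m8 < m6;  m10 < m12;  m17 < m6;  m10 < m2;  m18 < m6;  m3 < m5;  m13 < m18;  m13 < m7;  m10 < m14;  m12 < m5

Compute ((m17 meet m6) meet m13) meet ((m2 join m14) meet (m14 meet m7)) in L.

m10

m17 ∧ m6 = m17
m17 ∧ m13 = m10
m2 ∨ m14 = m17
m14 ∧ m7 = m10
m17 ∧ m10 = m10
m10 ∧ m10 = m10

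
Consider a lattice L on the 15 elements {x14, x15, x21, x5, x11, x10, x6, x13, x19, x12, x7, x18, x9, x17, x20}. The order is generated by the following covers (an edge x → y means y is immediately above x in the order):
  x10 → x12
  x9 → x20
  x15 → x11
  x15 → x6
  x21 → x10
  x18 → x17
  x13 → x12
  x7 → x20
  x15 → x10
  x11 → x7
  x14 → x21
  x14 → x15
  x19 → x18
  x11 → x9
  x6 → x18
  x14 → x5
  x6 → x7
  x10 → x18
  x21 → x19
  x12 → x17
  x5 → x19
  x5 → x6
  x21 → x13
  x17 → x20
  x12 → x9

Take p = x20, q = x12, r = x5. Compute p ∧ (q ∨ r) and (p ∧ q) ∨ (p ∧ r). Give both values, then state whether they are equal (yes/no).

q ∨ r = x17, so p ∧ (q ∨ r) = x20 ∧ x17 = x17.
p ∧ q = x12 and p ∧ r = x5, so (p ∧ q) ∨ (p ∧ r) = x12 ∨ x5 = x17.
Equal: yes.

x17; x17; yes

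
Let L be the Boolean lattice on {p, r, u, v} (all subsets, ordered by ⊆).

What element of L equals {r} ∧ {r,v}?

{r}

{r} ∧ {r,v} = {r}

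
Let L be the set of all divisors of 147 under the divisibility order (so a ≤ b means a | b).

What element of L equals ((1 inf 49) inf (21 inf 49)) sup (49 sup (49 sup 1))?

49

1 ∧ 49 = 1
21 ∧ 49 = 7
1 ∧ 7 = 1
49 ∨ 1 = 49
49 ∨ 49 = 49
1 ∨ 49 = 49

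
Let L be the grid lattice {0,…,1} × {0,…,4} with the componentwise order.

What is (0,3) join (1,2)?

In a product of chains, the join is componentwise max, giving (1,3).

(1,3)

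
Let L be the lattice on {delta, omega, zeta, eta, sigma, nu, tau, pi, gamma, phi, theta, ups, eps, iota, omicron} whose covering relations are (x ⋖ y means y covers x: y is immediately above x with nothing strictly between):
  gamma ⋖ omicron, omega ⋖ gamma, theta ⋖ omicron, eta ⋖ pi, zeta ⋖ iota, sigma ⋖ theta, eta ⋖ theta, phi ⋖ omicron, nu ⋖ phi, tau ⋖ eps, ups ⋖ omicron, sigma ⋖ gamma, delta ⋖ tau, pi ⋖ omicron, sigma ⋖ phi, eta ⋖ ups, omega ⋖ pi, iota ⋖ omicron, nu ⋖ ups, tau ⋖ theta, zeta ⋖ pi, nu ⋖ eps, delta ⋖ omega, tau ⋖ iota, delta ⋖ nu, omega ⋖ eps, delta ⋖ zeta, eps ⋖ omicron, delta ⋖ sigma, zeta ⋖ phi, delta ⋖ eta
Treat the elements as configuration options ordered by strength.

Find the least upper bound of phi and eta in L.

omicron

Common upper bounds of {phi, eta}: omicron.
The least among these is omicron.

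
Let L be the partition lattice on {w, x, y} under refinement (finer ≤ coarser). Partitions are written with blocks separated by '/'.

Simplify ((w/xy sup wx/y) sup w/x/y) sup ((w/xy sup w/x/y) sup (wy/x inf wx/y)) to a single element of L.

w/xy ∨ wx/y = wxy
wxy ∨ w/x/y = wxy
w/xy ∨ w/x/y = w/xy
wy/x ∧ wx/y = w/x/y
w/xy ∨ w/x/y = w/xy
wxy ∨ w/xy = wxy

wxy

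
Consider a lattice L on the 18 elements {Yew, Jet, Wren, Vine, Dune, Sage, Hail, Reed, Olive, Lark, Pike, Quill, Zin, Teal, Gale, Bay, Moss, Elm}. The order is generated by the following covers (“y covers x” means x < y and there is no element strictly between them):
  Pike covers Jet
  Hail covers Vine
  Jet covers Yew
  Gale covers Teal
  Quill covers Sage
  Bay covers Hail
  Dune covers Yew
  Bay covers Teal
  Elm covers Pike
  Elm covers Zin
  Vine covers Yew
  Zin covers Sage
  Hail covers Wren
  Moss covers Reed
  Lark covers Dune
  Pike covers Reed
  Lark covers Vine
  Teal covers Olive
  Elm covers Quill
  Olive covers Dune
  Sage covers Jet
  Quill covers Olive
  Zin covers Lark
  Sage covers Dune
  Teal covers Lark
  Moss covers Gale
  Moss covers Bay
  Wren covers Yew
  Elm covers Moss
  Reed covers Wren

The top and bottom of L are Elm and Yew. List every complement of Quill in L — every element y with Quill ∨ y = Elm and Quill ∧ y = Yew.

Hail, Reed, Vine, Wren

Need y with Quill ∨ y = Elm and Quill ∧ y = Yew.
Checking each element gives: Hail, Reed, Vine, Wren.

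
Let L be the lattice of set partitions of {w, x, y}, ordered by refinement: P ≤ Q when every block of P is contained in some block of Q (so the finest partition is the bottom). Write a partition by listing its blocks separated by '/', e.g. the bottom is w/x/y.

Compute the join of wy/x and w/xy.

wxy

Common upper bounds of {wy/x, w/xy}: wxy.
The least among these is wxy.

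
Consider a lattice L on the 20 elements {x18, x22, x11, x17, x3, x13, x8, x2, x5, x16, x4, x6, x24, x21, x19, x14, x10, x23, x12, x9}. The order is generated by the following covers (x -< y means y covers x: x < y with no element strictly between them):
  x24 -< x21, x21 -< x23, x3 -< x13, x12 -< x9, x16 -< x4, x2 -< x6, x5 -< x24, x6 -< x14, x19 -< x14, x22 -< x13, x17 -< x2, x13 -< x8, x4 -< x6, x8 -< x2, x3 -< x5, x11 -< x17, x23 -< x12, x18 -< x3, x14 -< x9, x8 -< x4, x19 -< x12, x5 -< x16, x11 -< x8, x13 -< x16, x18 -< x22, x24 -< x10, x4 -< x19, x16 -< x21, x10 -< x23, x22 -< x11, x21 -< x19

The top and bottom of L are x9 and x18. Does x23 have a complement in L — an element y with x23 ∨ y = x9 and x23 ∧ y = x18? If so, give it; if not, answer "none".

none

For every candidate y, either x23 ∨ y ≠ x9 or x23 ∧ y ≠ x18; no complement exists.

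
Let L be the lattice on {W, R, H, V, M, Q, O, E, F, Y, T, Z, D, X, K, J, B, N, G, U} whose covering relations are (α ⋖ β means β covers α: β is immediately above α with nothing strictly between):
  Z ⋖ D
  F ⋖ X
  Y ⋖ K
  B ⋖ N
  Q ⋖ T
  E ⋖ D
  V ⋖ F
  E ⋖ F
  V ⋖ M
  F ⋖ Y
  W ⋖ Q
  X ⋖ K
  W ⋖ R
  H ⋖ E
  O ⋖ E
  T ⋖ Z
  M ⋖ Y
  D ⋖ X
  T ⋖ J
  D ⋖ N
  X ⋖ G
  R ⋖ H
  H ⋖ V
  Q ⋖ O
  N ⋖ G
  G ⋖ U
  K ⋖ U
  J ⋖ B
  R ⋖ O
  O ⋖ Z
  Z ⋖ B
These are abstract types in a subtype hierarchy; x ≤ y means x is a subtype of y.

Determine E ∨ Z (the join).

D

Common upper bounds of {E, Z}: D, G, K, N, U, X.
The least among these is D.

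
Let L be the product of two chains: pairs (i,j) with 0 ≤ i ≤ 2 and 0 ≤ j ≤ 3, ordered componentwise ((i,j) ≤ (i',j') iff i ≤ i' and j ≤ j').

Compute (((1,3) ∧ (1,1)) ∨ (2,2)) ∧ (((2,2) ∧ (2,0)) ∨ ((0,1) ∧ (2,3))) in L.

(1,3) ∧ (1,1) = (1,1)
(1,1) ∨ (2,2) = (2,2)
(2,2) ∧ (2,0) = (2,0)
(0,1) ∧ (2,3) = (0,1)
(2,0) ∨ (0,1) = (2,1)
(2,2) ∧ (2,1) = (2,1)

(2,1)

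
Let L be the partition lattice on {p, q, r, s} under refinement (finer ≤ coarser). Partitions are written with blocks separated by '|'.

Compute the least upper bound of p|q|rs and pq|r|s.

pq|rs

Common upper bounds of {p|q|rs, pq|r|s}: pqrs, pq|rs.
The least among these is pq|rs.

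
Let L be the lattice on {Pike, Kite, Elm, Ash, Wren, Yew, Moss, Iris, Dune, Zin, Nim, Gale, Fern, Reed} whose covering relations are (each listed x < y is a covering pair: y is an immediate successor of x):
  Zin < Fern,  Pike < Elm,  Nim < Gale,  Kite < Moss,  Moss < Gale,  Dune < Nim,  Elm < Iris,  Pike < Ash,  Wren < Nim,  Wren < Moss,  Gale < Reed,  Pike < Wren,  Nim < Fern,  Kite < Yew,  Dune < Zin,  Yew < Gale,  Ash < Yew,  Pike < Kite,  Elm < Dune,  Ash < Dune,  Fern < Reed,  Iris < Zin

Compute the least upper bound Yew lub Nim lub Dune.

Common upper bounds of {Yew, Nim, Dune}: Gale, Reed.
The least among these is Gale.

Gale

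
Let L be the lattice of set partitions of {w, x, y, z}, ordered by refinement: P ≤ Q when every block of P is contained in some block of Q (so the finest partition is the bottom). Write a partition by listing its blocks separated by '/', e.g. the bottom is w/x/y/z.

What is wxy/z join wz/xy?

The join of wxy/z and wz/xy merges any blocks that overlap across the partitions, giving wxyz.

wxyz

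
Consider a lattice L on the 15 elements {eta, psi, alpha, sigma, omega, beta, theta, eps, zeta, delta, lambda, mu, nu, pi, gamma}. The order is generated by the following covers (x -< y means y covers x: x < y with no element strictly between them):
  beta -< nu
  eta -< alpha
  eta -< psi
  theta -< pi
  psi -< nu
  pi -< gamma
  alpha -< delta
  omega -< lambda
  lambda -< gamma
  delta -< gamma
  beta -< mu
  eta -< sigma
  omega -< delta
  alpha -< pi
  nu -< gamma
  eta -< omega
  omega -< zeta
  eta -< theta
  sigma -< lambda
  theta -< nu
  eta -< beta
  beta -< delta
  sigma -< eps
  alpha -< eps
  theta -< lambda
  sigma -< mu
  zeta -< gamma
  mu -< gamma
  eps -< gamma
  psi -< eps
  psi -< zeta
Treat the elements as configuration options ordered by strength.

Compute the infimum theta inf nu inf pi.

Common lower bounds of {theta, nu, pi}: eta, theta.
The greatest among these is theta.

theta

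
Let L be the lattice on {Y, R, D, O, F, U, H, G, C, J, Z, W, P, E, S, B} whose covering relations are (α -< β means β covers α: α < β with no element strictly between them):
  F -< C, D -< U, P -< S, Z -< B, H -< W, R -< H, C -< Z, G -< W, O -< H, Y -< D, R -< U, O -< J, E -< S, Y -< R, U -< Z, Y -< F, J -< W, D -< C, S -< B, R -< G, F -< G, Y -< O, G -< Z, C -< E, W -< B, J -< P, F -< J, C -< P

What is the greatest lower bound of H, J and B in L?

Common lower bounds of {H, J, B}: O, Y.
The greatest among these is O.

O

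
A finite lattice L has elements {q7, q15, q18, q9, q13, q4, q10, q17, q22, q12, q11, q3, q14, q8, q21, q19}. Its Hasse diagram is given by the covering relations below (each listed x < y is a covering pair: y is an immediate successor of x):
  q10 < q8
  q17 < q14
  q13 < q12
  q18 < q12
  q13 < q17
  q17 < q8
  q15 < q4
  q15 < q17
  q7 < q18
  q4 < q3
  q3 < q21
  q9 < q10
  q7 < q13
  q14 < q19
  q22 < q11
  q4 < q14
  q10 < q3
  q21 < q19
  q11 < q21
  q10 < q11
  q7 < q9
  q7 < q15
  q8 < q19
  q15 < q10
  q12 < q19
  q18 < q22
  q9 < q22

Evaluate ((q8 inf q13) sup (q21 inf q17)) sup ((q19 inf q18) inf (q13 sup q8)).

q17

q8 ∧ q13 = q13
q21 ∧ q17 = q15
q13 ∨ q15 = q17
q19 ∧ q18 = q18
q13 ∨ q8 = q8
q18 ∧ q8 = q7
q17 ∨ q7 = q17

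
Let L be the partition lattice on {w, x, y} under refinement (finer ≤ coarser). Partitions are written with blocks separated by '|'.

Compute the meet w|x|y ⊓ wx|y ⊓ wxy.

w|x|y

Common lower bounds of {w|x|y, wx|y, wxy}: w|x|y.
The greatest among these is w|x|y.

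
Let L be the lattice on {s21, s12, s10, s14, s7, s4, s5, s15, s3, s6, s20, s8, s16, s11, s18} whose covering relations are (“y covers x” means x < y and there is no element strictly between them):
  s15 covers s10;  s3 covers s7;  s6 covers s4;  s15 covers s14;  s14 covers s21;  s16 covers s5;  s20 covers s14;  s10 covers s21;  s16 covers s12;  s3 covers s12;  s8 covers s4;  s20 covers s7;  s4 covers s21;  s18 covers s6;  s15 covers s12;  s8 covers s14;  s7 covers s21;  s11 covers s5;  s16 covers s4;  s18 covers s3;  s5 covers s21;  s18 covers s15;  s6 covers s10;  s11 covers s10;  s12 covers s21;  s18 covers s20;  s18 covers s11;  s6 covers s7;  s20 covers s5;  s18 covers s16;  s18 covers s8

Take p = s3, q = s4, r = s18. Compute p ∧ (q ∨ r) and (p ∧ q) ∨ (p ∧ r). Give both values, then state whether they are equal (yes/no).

s3; s3; yes

q ∨ r = s18, so p ∧ (q ∨ r) = s3 ∧ s18 = s3.
p ∧ q = s21 and p ∧ r = s3, so (p ∧ q) ∨ (p ∧ r) = s21 ∨ s3 = s3.
Equal: yes.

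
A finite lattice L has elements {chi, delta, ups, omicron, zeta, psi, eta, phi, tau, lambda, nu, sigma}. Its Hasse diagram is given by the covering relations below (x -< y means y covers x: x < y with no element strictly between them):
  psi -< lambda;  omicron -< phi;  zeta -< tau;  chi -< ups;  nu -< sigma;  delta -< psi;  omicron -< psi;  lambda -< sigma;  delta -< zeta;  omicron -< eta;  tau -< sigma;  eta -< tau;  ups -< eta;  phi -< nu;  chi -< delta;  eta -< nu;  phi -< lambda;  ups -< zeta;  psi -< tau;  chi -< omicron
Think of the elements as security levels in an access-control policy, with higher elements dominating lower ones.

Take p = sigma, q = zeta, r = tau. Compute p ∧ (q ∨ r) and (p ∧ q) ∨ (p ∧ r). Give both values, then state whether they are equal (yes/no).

tau; tau; yes

q ∨ r = tau, so p ∧ (q ∨ r) = sigma ∧ tau = tau.
p ∧ q = zeta and p ∧ r = tau, so (p ∧ q) ∨ (p ∧ r) = zeta ∨ tau = tau.
Equal: yes.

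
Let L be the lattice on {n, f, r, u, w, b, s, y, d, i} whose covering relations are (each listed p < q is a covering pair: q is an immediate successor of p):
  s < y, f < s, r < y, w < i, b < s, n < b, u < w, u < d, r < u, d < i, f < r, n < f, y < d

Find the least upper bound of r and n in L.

Common upper bounds of {r, n}: d, i, r, u, w, y.
The least among these is r.

r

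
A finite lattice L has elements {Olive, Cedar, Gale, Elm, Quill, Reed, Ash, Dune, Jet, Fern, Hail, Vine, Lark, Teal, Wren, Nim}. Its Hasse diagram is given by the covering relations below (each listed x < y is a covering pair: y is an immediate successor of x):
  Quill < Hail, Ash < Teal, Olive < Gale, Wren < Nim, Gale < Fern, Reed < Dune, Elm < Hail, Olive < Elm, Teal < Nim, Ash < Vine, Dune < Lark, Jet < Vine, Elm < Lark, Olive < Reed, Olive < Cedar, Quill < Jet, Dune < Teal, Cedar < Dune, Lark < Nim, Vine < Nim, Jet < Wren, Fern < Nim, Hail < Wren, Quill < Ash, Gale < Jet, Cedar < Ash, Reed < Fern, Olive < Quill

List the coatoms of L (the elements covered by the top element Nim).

Fern, Lark, Teal, Vine, Wren

The coatoms are exactly the elements covered by Nim: Fern, Lark, Teal, Vine, Wren.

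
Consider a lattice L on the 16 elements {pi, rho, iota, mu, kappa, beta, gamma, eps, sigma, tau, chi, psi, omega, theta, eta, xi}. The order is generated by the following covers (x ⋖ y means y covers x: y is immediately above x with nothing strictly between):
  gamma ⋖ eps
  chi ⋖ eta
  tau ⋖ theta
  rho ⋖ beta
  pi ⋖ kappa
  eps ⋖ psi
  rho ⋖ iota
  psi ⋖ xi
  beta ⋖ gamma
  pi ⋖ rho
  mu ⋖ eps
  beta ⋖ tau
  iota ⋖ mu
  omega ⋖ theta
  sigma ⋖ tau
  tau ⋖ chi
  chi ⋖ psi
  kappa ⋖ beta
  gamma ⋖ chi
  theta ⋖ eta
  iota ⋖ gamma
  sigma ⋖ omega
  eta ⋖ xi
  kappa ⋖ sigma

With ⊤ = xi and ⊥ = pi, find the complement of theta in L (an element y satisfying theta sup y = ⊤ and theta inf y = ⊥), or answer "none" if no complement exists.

For every candidate y, either theta ∨ y ≠ xi or theta ∧ y ≠ pi; no complement exists.

none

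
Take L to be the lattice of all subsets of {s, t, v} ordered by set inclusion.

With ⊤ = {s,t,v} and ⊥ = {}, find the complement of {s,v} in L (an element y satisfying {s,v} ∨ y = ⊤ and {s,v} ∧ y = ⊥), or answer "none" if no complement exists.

{t}

Need y with {s,v} ∨ y = {s,t,v} and {s,v} ∧ y = {}.
Checking each element gives: {t}.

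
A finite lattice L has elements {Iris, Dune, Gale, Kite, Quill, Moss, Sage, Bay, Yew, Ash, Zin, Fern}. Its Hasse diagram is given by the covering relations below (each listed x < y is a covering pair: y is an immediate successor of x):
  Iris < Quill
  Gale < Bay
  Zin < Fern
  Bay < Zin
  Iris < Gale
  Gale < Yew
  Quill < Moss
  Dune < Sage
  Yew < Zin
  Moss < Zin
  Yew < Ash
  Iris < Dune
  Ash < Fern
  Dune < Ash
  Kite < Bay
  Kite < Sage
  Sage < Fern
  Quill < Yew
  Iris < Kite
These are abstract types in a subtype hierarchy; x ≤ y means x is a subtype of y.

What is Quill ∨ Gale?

Common upper bounds of {Quill, Gale}: Ash, Fern, Yew, Zin.
The least among these is Yew.

Yew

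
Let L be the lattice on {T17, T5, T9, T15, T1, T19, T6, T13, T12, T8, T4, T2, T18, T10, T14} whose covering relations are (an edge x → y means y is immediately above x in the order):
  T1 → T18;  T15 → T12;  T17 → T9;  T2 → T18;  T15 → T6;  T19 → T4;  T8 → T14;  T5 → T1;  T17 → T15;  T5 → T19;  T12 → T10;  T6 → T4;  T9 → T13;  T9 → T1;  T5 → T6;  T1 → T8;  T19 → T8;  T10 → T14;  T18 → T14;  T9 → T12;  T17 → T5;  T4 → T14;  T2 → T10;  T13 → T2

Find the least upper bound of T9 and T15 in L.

T12

Common upper bounds of {T9, T15}: T10, T12, T14.
The least among these is T12.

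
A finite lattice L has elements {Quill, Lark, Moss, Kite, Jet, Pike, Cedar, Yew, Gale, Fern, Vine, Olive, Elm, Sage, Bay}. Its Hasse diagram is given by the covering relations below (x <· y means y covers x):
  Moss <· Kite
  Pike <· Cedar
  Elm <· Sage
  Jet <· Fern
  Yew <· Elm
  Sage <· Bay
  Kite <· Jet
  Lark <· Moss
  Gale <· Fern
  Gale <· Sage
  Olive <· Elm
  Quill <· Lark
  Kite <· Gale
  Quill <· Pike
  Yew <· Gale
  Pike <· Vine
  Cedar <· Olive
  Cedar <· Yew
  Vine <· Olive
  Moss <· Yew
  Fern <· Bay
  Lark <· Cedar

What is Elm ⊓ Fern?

Yew

Common lower bounds of {Elm, Fern}: Cedar, Lark, Moss, Pike, Quill, Yew.
The greatest among these is Yew.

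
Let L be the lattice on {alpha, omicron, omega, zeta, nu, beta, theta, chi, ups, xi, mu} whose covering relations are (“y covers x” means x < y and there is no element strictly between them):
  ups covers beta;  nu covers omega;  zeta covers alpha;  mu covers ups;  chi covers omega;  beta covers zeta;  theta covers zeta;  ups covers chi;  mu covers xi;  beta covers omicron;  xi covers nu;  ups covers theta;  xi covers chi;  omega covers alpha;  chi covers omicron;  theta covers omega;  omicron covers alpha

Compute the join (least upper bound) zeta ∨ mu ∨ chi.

Common upper bounds of {zeta, mu, chi}: mu.
The least among these is mu.

mu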